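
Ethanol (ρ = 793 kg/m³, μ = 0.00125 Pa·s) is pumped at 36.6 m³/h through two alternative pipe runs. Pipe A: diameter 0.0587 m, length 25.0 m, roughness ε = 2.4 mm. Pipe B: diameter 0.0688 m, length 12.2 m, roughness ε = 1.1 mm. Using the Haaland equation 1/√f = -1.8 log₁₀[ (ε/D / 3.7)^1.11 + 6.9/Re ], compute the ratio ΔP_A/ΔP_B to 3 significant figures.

Pipe A: V = Q/A = 0.01017/0.002706 = 3.757 m/s; Re = 1.399e+05; ε/D = 0.0409; Haaland → f = 0.06562; ΔP_A = f(L/D)(ρV²/2) = 1.564e+05 Pa.
Pipe B: V = Q/A = 0.01017/0.003718 = 2.735 m/s; Re = 1.194e+05; ε/D = 0.016; Haaland → f = 0.04517; ΔP_B = f(L/D)(ρV²/2) = 2.375e+04 Pa.
ΔP_A/ΔP_B = 1.564e+05/2.375e+04 = 6.59.

ΔP_A/ΔP_B ≈ 6.59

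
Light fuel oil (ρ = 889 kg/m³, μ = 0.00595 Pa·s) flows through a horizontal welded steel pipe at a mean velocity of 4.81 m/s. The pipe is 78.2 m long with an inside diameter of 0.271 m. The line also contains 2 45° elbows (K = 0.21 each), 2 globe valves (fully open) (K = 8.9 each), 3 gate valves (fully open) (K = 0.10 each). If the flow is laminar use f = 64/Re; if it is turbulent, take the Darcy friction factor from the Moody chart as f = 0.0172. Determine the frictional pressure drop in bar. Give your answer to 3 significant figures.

ΔP ≈ 2.42 bar

Reynolds number Re = ρVD/μ = 889 · 4.81 · 0.271 / 0.00595 = 1.948e+05.
Re > 4000 → turbulent; use the Moody-chart value f = 0.0172.
Total minor-loss coefficient ΣK = 2·0.21 + 2·8.9 + 3·0.1 = 18.5.
ΔP = [f·L/D + ΣK]·(ρV²/2) = [0.0172·78.2/0.271 + 18.5]·(889·4.81²/2) = [4.963 + 18.5]·1.028e+04 = 2.415e+05 Pa.
ΔP = 2.415e+05 Pa = 2.42 bar.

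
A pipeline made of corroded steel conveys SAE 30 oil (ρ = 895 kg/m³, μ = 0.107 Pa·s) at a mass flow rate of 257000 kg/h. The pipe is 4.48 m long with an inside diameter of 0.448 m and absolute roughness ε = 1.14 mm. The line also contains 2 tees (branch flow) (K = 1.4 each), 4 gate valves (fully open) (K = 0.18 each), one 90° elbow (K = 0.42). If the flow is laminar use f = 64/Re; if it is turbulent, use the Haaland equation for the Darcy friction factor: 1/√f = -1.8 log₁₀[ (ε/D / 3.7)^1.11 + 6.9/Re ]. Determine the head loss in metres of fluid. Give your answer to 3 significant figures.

ṁ = 257000 kg/h = 257000/3600 = 71.39 kg/s.
A = πD²/4 = π(0.448)²/4 = 0.1576 m²; mean velocity V = ṁ/(ρA) = 71.39/(895 · 0.1576) = 0.506 m/s.
Reynolds number Re = ρVD/μ = 895 · 0.506 · 0.448 / 0.107 = 1896.
Re < 2300 → laminar flow, so f = 64/Re = 64/1896 = 0.03375 (the turbulent correlation is not needed).
Total minor-loss coefficient ΣK = 2·1.4 + 4·0.18 + 1·0.42 = 3.94.
ΔP = [f·L/D + ΣK]·(ρV²/2) = [0.03375·4.48/0.448 + 3.94]·(895·0.506²/2) = [0.3375 + 3.94]·114.6 = 490.1 Pa.
Head loss h_f = ΔP/(ρg) = 490.1/(895·9.81) = 0.0558 m.

h_f ≈ 0.0558 m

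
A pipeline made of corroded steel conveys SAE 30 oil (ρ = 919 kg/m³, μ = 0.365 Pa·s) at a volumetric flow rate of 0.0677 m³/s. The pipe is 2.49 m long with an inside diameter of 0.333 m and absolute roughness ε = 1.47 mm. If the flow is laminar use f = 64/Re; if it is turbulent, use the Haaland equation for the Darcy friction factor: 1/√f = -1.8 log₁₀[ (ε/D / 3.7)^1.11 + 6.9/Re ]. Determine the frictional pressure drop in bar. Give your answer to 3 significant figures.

ΔP ≈ 0.00204 bar

Cross-sectional area A = πD²/4 = π(0.333)²/4 = 0.08709 m²; mean velocity V = Q/A = 0.0677/0.08709 = 0.7773 m/s.
Reynolds number Re = ρVD/μ = 919 · 0.7773 · 0.333 / 0.365 = 651.7.
Re < 2300 → laminar flow, so f = 64/Re = 64/651.7 = 0.0982 (the turbulent correlation is not needed).
Darcy-Weisbach: ΔP = f(L/D)(ρV²/2) = 0.0982·(2.49/0.333)·(919·0.7773²/2) = 0.0982·7.477·277.7 = 203.9 Pa.
ΔP = 203.9 Pa = 0.00204 bar.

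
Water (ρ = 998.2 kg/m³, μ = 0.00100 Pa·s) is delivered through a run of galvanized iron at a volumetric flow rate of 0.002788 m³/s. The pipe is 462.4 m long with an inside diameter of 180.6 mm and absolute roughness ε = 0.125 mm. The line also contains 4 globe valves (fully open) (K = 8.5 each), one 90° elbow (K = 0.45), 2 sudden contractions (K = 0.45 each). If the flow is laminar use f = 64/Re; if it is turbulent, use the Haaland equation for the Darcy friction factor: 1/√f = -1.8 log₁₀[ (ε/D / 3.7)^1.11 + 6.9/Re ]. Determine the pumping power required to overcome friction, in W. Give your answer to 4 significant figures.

P ≈ 1.728 W

Cross-sectional area A = πD²/4 = π(0.1806)²/4 = 0.02562 m²; mean velocity V = Q/A = 0.002788/0.02562 = 0.1088 m/s.
Reynolds number Re = ρVD/μ = 998.2 · 0.1088 · 0.1806 / 0.001 = 1.962e+04.
Re > 4000 → turbulent. Relative roughness ε/D = 0.000125/0.1806 = 0.000692. Haaland: 1/√f = -1.8 log₁₀[(0.000692/3.7)^1.11 + 6.9/1.962e+04] = -1.8 log₁₀[7.28e-05 + 0.000352] = 6.07, so f = 0.02714.
Total minor-loss coefficient ΣK = 4·8.5 + 1·0.45 + 2·0.45 = 35.4.
ΔP = [f·L/D + ΣK]·(ρV²/2) = [0.02714·462.4/0.1806 + 35.4]·(998.2·0.1088²/2) = [69.49 + 35.4]·5.912 = 619.8 Pa.
Pumping power P = QΔP = 0.002788·619.8 = 1.7280 W = 1.728 W.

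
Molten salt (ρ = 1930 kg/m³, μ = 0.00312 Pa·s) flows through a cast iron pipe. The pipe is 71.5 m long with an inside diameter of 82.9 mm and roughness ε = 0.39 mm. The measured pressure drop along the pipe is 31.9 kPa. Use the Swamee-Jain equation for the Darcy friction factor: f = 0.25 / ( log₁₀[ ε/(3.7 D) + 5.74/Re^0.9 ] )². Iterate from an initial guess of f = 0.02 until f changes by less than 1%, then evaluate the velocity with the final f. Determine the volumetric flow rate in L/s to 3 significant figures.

Rearranging Darcy-Weisbach: V = √(2·ΔP·D/(f·L·ρ)). With ε/D = 0.00039/0.0829 = 0.0047, iterate starting from f = 0.02:
  f = 0.02 → V = √(2·3.19e+04·0.0829/(0.02·71.5·1930)) = 1.384 m/s; Re = ρVD/μ = 7.099e+04; f → 0.03147
  f = 0.03147 → V = 1.104 m/s; Re = 5.659e+04; f → 0.03182
  f = 0.03182 → V = 1.097 m/s; Re = 5.628e+04; f → 0.03183
Converged (Δf/f < 1%). With the final f = 0.03183: V = √(2·3.19e+04·0.0829/(0.03183·71.5·1930)) = 1.097 m/s.
Q = V·A = 1.097·(π/4·0.0829²) = 0.005923 m³/s = 5.92 L/s.

Q ≈ 5.92 L/s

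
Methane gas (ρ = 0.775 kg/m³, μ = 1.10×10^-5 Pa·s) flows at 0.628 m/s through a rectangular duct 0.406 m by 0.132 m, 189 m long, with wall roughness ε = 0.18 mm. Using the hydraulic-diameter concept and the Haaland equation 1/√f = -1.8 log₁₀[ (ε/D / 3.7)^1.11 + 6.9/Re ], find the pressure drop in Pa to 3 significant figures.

ΔP ≈ 4.79 Pa

Hydraulic diameter D_h = 4A/P = 4·(0.406·0.132)/(2·(0.406+0.132)) = 0.2144/1.076 = 0.1992 m.
Re = ρVD_h/μ = 0.775·0.628·0.1992/1.1e-05 = 8815.
ε/D_h = 0.00018/0.1992 = 0.000903; Haaland gives 1/√f = -1.8 log₁₀[9.78e-05+0.000783] = 5.499, so f = 0.03306.
ΔP = f(L/D_h)(ρV²/2) = 0.03306·189/0.1992·0.1528 = 4.794 Pa.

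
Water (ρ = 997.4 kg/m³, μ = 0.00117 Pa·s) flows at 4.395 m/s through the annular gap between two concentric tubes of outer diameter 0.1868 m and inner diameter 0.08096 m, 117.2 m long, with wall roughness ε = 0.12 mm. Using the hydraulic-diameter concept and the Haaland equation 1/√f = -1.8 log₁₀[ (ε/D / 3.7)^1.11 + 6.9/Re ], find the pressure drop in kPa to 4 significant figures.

ΔP ≈ 222.8 kPa

Hydraulic diameter D_h = 4A/P = D_o - D_i = 0.1868 - 0.08096 = 0.1058 m.
Re = ρVD_h/μ = 997.4·4.395·0.1058/0.00117 = 3.965e+05.
ε/D_h = 0.00012/0.1058 = 0.00113; Haaland gives 1/√f = -1.8 log₁₀[0.000126+1.74e-05] = 6.919, so f = 0.02089.
ΔP = f(L/D_h)(ρV²/2) = 0.02089·117.2/0.1058·9633 = 2.228e+05 Pa.
ΔP = 222.8 kPa.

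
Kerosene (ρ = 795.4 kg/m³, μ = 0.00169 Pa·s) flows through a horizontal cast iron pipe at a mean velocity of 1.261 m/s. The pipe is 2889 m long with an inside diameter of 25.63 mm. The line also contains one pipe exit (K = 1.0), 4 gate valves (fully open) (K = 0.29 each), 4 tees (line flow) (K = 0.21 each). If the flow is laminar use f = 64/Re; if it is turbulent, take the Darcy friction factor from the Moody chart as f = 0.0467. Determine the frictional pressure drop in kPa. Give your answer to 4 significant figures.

ΔP ≈ 3331 kPa

Reynolds number Re = ρVD/μ = 795.4 · 1.261 · 0.02563 / 0.00169 = 1.521e+04.
Re > 4000 → turbulent; use the Moody-chart value f = 0.0467.
Total minor-loss coefficient ΣK = 1·1 + 4·0.29 + 4·0.21 = 3.
ΔP = [f·L/D + ΣK]·(ρV²/2) = [0.0467·2889/0.02563 + 3]·(795.4·1.261²/2) = [5264 + 3]·632.4 = 3.331e+06 Pa.
ΔP = 3.331e+06 Pa = 3331 kPa.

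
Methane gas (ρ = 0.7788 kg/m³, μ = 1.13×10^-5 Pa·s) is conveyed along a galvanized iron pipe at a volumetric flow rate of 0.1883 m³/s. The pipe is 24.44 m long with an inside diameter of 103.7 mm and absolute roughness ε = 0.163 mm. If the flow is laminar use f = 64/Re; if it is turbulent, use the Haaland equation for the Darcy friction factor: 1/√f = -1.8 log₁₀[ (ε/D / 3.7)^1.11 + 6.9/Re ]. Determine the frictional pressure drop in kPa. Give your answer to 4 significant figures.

Cross-sectional area A = πD²/4 = π(0.1037)²/4 = 0.008446 m²; mean velocity V = Q/A = 0.1883/0.008446 = 22.29 m/s.
Reynolds number Re = ρVD/μ = 0.7788 · 22.29 · 0.1037 / 1.13e-05 = 1.593e+05.
Re > 4000 → turbulent. Relative roughness ε/D = 0.000163/0.1037 = 0.00157. Haaland: 1/√f = -1.8 log₁₀[(0.00157/3.7)^1.11 + 6.9/1.593e+05] = -1.8 log₁₀[0.000181 + 4.33e-05] = 6.569, so f = 0.02317.
Darcy-Weisbach: ΔP = f(L/D)(ρV²/2) = 0.02317·(24.44/0.1037)·(0.7788·22.29²/2) = 0.02317·235.7·193.6 = 1057 Pa.
ΔP = 1057 Pa = 1.057 kPa.

ΔP ≈ 1.057 kPa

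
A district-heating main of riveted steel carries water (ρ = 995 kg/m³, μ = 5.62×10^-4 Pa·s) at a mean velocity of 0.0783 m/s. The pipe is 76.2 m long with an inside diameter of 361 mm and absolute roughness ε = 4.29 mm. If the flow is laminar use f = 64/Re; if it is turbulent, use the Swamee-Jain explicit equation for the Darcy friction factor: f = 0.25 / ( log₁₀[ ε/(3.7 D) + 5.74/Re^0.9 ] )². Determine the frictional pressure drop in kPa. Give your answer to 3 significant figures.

Reynolds number Re = ρVD/μ = 995 · 0.0783 · 0.361 / 0.000562 = 5.004e+04.
Re > 4000 → turbulent. Relative roughness ε/D = 0.00429/0.361 = 0.0119. Swamee-Jain: f = 0.25/(log₁₀[0.0119/3.7 + 5.74/5.004e+04^0.9])² = 0.25/(log₁₀[0.00321 + 0.000338])² = 0.25/(-2.45)² = 0.04166.
Darcy-Weisbach: ΔP = f(L/D)(ρV²/2) = 0.04166·(76.2/0.361)·(995·0.0783²/2) = 0.04166·211.1·3.05 = 26.82 Pa.
ΔP = 26.82 Pa = 0.0268 kPa.

ΔP ≈ 0.0268 kPa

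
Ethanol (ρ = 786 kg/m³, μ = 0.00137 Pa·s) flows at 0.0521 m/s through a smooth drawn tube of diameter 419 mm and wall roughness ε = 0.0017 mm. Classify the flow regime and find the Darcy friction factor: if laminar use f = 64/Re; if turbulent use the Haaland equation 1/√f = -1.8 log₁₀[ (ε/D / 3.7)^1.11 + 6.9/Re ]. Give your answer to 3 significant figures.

f ≈ 0.0291

Re = ρVD/μ = 786·0.0521·0.419/0.00137 = 1.252e+04.
Re > 4000 → turbulent. ε/D = 1.7e-06/0.419 = 4.06e-06; Haaland: 1/√f = -1.8 log₁₀[2.42e-07 + 0.000551] = 5.866, so f = 0.02906.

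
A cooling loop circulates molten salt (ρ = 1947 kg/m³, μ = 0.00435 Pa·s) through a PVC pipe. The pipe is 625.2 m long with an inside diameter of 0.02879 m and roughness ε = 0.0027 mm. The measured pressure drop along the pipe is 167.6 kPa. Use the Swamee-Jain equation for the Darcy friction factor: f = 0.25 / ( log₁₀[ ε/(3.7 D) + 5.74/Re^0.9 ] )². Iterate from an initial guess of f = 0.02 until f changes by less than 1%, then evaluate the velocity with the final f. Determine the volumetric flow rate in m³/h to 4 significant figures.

Q ≈ 1.102 m³/h

Rearranging Darcy-Weisbach: V = √(2·ΔP·D/(f·L·ρ)). With ε/D = 2.7e-06/0.02879 = 9.38e-05, iterate starting from f = 0.02:
  f = 0.02 → V = √(2·1.676e+05·0.02879/(0.02·625.2·1947)) = 0.6296 m/s; Re = ρVD/μ = 8113; f → 0.03298
  f = 0.03298 → V = 0.4903 m/s; Re = 6318; f → 0.03542
  f = 0.03542 → V = 0.4731 m/s; Re = 6096; f → 0.03579
  f = 0.03579 → V = 0.4706 m/s; Re = 6064; f → 0.03585
Converged (Δf/f < 1%). With the final f = 0.03585: V = √(2·1.676e+05·0.02879/(0.03585·625.2·1947)) = 0.4703 m/s.
Q = V·A = 0.4703·(π/4·0.02879²) = 0.0003061 m³/s = 1.102 m³/h.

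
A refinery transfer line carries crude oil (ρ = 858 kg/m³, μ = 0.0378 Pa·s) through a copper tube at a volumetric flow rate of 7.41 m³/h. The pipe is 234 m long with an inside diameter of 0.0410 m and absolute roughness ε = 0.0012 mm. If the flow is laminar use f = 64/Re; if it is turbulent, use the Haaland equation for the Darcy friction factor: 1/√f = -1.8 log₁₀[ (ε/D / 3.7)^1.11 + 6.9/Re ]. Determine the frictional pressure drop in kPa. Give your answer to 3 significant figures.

Q = 7.41 m³/h = 7.41/3600 = 0.002058 m³/s.
Cross-sectional area A = πD²/4 = π(0.041)²/4 = 0.00132 m²; mean velocity V = Q/A = 0.002058/0.00132 = 1.559 m/s.
Reynolds number Re = ρVD/μ = 858 · 1.559 · 0.041 / 0.0378 = 1451.
Re < 2300 → laminar flow, so f = 64/Re = 64/1451 = 0.04411 (the turbulent correlation is not needed).
Darcy-Weisbach: ΔP = f(L/D)(ρV²/2) = 0.04411·(234/0.041)·(858·1.559²/2) = 0.04411·5707·1043 = 2.625e+05 Pa.
ΔP = 2.625e+05 Pa = 263 kPa.

ΔP ≈ 263 kPa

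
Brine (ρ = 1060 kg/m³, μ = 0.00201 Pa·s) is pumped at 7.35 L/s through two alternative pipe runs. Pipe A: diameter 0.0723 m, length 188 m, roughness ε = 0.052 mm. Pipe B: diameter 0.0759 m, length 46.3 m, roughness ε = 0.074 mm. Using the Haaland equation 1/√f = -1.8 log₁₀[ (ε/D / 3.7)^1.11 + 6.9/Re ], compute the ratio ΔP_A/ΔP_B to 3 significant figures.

Pipe A: V = Q/A = 0.00735/0.004106 = 1.79 m/s; Re = 6.826e+04; ε/D = 0.000719; Haaland → f = 0.02192; ΔP_A = f(L/D)(ρV²/2) = 9.684e+04 Pa.
Pipe B: V = Q/A = 0.00735/0.004525 = 1.624 m/s; Re = 6.502e+04; ε/D = 0.000975; Haaland → f = 0.02288; ΔP_B = f(L/D)(ρV²/2) = 1.952e+04 Pa.
ΔP_A/ΔP_B = 9.684e+04/1.952e+04 = 4.96.

ΔP_A/ΔP_B ≈ 4.96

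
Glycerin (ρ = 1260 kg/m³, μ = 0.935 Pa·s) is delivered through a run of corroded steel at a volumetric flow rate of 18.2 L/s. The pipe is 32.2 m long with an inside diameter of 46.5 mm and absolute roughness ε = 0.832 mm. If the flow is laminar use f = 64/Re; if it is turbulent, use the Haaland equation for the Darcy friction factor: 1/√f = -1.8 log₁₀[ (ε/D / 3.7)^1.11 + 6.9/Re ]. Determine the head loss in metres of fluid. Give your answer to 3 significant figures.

h_f ≈ 386 m

Q = 18.2 L/s = 18.2/1000 = 0.0182 m³/s.
Cross-sectional area A = πD²/4 = π(0.0465)²/4 = 0.001698 m²; mean velocity V = Q/A = 0.0182/0.001698 = 10.72 m/s.
Reynolds number Re = ρVD/μ = 1260 · 10.72 · 0.0465 / 0.935 = 671.6.
Re < 2300 → laminar flow, so f = 64/Re = 64/671.6 = 0.0953 (the turbulent correlation is not needed).
Darcy-Weisbach: ΔP = f(L/D)(ρV²/2) = 0.0953·(32.2/0.0465)·(1260·10.72²/2) = 0.0953·692.5·7.236e+04 = 4.775e+06 Pa.
Head loss h_f = ΔP/(ρg) = 4.775e+06/(1260·9.81) = 386 m.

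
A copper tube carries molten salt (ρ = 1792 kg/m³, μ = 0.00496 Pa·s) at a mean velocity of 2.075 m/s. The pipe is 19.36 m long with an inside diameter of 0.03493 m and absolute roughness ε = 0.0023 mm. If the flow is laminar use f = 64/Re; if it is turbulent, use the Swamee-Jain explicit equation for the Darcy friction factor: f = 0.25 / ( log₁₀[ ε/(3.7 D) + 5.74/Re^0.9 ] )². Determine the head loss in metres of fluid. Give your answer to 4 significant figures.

h_f ≈ 2.961 m

Reynolds number Re = ρVD/μ = 1792 · 2.075 · 0.03493 / 0.00496 = 2.619e+04.
Re > 4000 → turbulent. Relative roughness ε/D = 2.3e-06/0.03493 = 6.58e-05. Swamee-Jain: f = 0.25/(log₁₀[6.58e-05/3.7 + 5.74/2.619e+04^0.9])² = 0.25/(log₁₀[1.78e-05 + 0.000606])² = 0.25/(-3.205)² = 0.02434.
Darcy-Weisbach: ΔP = f(L/D)(ρV²/2) = 0.02434·(19.36/0.03493)·(1792·2.075²/2) = 0.02434·554.3·3858 = 5.205e+04 Pa.
Head loss h_f = ΔP/(ρg) = 5.205e+04/(1792·9.81) = 2.961 m.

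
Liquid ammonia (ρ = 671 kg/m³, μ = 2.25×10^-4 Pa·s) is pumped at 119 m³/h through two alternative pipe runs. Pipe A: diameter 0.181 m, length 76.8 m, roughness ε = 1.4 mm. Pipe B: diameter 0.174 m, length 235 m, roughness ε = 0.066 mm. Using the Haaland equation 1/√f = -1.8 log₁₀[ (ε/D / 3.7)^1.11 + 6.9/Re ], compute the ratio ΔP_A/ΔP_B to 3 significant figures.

ΔP_A/ΔP_B ≈ 0.570

Pipe A: V = Q/A = 0.03306/0.02573 = 1.285 m/s; Re = 6.935e+05; ε/D = 0.00773; Haaland → f = 0.03498; ΔP_A = f(L/D)(ρV²/2) = 8218 Pa.
Pipe B: V = Q/A = 0.03306/0.02378 = 1.39 m/s; Re = 7.213e+05; ε/D = 0.000379; Haaland → f = 0.01647; ΔP_B = f(L/D)(ρV²/2) = 1.442e+04 Pa.
ΔP_A/ΔP_B = 8218/1.442e+04 = 0.570.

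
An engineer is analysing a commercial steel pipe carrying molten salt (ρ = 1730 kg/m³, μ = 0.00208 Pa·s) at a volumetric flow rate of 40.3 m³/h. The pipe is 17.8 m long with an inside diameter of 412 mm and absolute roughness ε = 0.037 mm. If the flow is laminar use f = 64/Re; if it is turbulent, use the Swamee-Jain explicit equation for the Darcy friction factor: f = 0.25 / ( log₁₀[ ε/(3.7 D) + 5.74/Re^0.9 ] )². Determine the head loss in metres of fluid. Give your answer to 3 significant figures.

Q = 40.3 m³/h = 40.3/3600 = 0.01119 m³/s.
Cross-sectional area A = πD²/4 = π(0.412)²/4 = 0.1333 m²; mean velocity V = Q/A = 0.01119/0.1333 = 0.08397 m/s.
Reynolds number Re = ρVD/μ = 1730 · 0.08397 · 0.412 / 0.00208 = 2.877e+04.
Re > 4000 → turbulent. Relative roughness ε/D = 3.7e-05/0.412 = 8.98e-05. Swamee-Jain: f = 0.25/(log₁₀[8.98e-05/3.7 + 5.74/2.877e+04^0.9])² = 0.25/(log₁₀[2.43e-05 + 0.000557])² = 0.25/(-3.236)² = 0.02388.
Darcy-Weisbach: ΔP = f(L/D)(ρV²/2) = 0.02388·(17.8/0.412)·(1730·0.08397²/2) = 0.02388·43.2·6.099 = 6.292 Pa.
Head loss h_f = ΔP/(ρg) = 6.292/(1730·9.81) = 3.71×10^-4 m.

h_f ≈ 3.71×10^-4 m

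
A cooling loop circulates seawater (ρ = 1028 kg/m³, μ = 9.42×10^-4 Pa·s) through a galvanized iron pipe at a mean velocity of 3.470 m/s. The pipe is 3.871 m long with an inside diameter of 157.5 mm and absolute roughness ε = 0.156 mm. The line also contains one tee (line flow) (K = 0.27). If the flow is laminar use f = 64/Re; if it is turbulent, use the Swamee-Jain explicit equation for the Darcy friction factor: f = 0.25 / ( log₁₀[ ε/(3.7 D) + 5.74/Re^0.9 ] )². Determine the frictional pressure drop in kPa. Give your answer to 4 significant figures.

Reynolds number Re = ρVD/μ = 1028 · 3.47 · 0.1575 / 0.000942 = 5.964e+05.
Re > 4000 → turbulent. Relative roughness ε/D = 0.000156/0.1575 = 0.00099. Swamee-Jain: f = 0.25/(log₁₀[0.00099/3.7 + 5.74/5.964e+05^0.9])² = 0.25/(log₁₀[0.000268 + 3.64e-05])² = 0.25/(-3.517)² = 0.02021.
Total minor-loss coefficient ΣK = 1·0.27 = 0.27.
ΔP = [f·L/D + ΣK]·(ρV²/2) = [0.02021·3.871/0.1575 + 0.27]·(1028·3.47²/2) = [0.4967 + 0.27]·6189 = 4745 Pa.
ΔP = 4745 Pa = 4.745 kPa.

ΔP ≈ 4.745 kPa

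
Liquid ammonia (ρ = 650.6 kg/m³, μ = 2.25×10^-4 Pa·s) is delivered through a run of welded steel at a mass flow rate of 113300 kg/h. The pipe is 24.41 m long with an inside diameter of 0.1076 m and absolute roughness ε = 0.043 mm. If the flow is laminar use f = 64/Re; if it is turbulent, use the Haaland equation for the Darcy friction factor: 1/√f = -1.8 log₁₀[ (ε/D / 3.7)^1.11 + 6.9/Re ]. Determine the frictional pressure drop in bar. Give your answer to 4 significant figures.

ṁ = 113300 kg/h = 113300/3600 = 31.47 kg/s.
A = πD²/4 = π(0.1076)²/4 = 0.009093 m²; mean velocity V = ṁ/(ρA) = 31.47/(650.6 · 0.009093) = 5.32 m/s.
Reynolds number Re = ρVD/μ = 650.6 · 5.32 · 0.1076 / 0.000225 = 1.655e+06.
Re > 4000 → turbulent. Relative roughness ε/D = 4.3e-05/0.1076 = 0.0004. Haaland: 1/√f = -1.8 log₁₀[(0.0004/3.7)^1.11 + 6.9/1.655e+06] = -1.8 log₁₀[3.95e-05 + 4.17e-06] = 7.847, so f = 0.01624.
Darcy-Weisbach: ΔP = f(L/D)(ρV²/2) = 0.01624·(24.41/0.1076)·(650.6·5.32²/2) = 0.01624·226.9·9206 = 3.392e+04 Pa.
ΔP = 3.392e+04 Pa = 0.3392 bar.

ΔP ≈ 0.3392 bar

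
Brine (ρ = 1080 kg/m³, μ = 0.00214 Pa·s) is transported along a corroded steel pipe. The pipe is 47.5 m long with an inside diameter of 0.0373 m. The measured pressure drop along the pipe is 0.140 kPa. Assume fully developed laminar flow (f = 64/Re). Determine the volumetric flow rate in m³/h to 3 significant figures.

Q ≈ 0.236 m³/h

For laminar flow, f = 64/Re with Re = ρVD/μ, so Darcy-Weisbach reduces to ΔP = 32μLV/D². Solving for V: V = ΔP·D²/(32μL) = 140·(0.0373)²/(32·0.00214·47.5) = 0.05988 m/s.
Check: Re = ρVD/μ = 1080·0.05988·0.0373/0.00214 = 1127 < 2300, so the laminar assumption holds.
Q = V·A = 0.05988·(π/4·0.0373²) = 6.543e-05 m³/s = 0.236 m³/h.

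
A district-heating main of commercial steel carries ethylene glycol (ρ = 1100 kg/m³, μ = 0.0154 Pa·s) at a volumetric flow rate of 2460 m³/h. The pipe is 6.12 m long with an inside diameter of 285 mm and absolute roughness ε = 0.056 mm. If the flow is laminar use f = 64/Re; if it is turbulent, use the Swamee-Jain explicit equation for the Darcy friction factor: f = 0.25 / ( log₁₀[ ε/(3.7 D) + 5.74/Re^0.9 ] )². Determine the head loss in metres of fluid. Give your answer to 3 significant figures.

h_f ≈ 2.12 m

Q = 2460 m³/h = 2460/3600 = 0.6833 m³/s.
Cross-sectional area A = πD²/4 = π(0.285)²/4 = 0.06379 m²; mean velocity V = Q/A = 0.6833/0.06379 = 10.71 m/s.
Reynolds number Re = ρVD/μ = 1100 · 10.71 · 0.285 / 0.0154 = 2.181e+05.
Re > 4000 → turbulent. Relative roughness ε/D = 5.6e-05/0.285 = 0.000196. Swamee-Jain: f = 0.25/(log₁₀[0.000196/3.7 + 5.74/2.181e+05^0.9])² = 0.25/(log₁₀[5.31e-05 + 9e-05])² = 0.25/(-3.844)² = 0.01692.
Darcy-Weisbach: ΔP = f(L/D)(ρV²/2) = 0.01692·(6.12/0.285)·(1100·10.71²/2) = 0.01692·21.47·6.311e+04 = 2.292e+04 Pa.
Head loss h_f = ΔP/(ρg) = 2.292e+04/(1100·9.81) = 2.12 m.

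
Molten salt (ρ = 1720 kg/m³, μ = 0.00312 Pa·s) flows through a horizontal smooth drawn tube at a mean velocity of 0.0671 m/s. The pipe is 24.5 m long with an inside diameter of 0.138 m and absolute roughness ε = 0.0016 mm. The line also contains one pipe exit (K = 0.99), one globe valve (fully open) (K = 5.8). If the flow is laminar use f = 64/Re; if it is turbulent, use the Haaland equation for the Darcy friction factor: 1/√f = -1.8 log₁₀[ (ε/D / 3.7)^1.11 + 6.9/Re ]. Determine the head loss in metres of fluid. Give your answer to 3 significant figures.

Reynolds number Re = ρVD/μ = 1720 · 0.0671 · 0.138 / 0.00312 = 5105.
Re > 4000 → turbulent. Relative roughness ε/D = 1.6e-06/0.138 = 1.16e-05. Haaland: 1/√f = -1.8 log₁₀[(1.16e-05/3.7)^1.11 + 6.9/5105] = -1.8 log₁₀[7.77e-07 + 0.00135] = 5.164, so f = 0.0375.
Total minor-loss coefficient ΣK = 1·0.99 + 1·5.8 = 6.79.
ΔP = [f·L/D + ΣK]·(ρV²/2) = [0.0375·24.5/0.138 + 6.79]·(1720·0.0671²/2) = [6.658 + 6.79]·3.872 = 52.07 Pa.
Head loss h_f = ΔP/(ρg) = 52.07/(1720·9.81) = 0.00309 m.

h_f ≈ 0.00309 m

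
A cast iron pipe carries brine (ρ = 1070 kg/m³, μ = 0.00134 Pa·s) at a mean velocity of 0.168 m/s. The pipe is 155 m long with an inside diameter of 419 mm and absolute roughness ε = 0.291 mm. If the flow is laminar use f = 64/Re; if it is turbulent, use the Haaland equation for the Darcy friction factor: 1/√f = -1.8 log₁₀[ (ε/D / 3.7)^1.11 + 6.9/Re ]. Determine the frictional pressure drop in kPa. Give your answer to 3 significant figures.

ΔP ≈ 0.125 kPa

Reynolds number Re = ρVD/μ = 1070 · 0.168 · 0.419 / 0.00134 = 5.621e+04.
Re > 4000 → turbulent. Relative roughness ε/D = 0.000291/0.419 = 0.000695. Haaland: 1/√f = -1.8 log₁₀[(0.000695/3.7)^1.11 + 6.9/5.621e+04] = -1.8 log₁₀[7.3e-05 + 0.000123] = 6.675, so f = 0.02245.
Darcy-Weisbach: ΔP = f(L/D)(ρV²/2) = 0.02245·(155/0.419)·(1070·0.168²/2) = 0.02245·369.9·15.1 = 125.4 Pa.
ΔP = 125.4 Pa = 0.125 kPa.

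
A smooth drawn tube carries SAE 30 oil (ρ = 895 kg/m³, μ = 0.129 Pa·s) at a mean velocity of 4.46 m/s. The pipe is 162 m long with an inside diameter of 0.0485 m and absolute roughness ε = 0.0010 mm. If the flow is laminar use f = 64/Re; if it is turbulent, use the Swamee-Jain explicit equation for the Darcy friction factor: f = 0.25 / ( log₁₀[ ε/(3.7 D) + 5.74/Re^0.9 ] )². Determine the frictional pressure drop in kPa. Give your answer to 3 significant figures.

ΔP ≈ 1270 kPa

Reynolds number Re = ρVD/μ = 895 · 4.46 · 0.0485 / 0.129 = 1501.
Re < 2300 → laminar flow, so f = 64/Re = 64/1501 = 0.04265 (the turbulent correlation is not needed).
Darcy-Weisbach: ΔP = f(L/D)(ρV²/2) = 0.04265·(162/0.0485)·(895·4.46²/2) = 0.04265·3340·8901 = 1.268e+06 Pa.
ΔP = 1.268e+06 Pa = 1270 kPa.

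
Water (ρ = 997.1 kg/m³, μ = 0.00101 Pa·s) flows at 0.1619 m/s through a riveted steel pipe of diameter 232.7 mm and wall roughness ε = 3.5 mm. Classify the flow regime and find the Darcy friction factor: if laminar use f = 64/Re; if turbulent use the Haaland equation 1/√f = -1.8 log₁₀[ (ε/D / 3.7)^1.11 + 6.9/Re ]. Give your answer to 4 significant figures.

Re = ρVD/μ = 997.1·0.1619·0.2327/0.00101 = 3.719e+04.
Re > 4000 → turbulent. ε/D = 0.0035/0.2327 = 0.015; Haaland: 1/√f = -1.8 log₁₀[0.00222 + 0.000186] = 4.714, so f = 0.045.

f ≈ 0.04500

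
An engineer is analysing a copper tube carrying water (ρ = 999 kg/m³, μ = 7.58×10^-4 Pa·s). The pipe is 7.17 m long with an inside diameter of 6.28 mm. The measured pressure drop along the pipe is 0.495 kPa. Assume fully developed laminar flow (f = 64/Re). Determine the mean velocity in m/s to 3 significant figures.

For laminar flow, f = 64/Re with Re = ρVD/μ, so Darcy-Weisbach reduces to ΔP = 32μLV/D². Solving for V: V = ΔP·D²/(32μL) = 495·(0.00628)²/(32·0.000758·7.17) = 0.1122 m/s.
Check: Re = ρVD/μ = 999·0.1122·0.00628/0.000758 = 929.1 < 2300, so the laminar assumption holds.

V ≈ 0.112 m/s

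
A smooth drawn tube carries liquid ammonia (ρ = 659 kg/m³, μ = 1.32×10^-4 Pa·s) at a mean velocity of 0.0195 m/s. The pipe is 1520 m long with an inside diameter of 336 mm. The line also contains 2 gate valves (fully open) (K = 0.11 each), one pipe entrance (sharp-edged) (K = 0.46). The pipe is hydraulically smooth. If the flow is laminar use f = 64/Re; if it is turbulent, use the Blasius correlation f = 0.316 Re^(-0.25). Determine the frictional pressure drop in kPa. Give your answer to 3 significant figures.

ΔP ≈ 0.0134 kPa

Reynolds number Re = ρVD/μ = 659 · 0.0195 · 0.336 / 0.000132 = 3.271e+04.
Re > 4000 → turbulent. Smooth-pipe (Blasius): f = 0.316 Re^(-0.25) = 0.316/(3.271e+04)^0.25 = 0.0235.
Total minor-loss coefficient ΣK = 2·0.11 + 1·0.46 = 0.68.
ΔP = [f·L/D + ΣK]·(ρV²/2) = [0.0235·1520/0.336 + 0.68]·(659·0.0195²/2) = [106.3 + 0.68]·0.1253 = 13.4 Pa.
ΔP = 13.4 Pa = 0.0134 kPa.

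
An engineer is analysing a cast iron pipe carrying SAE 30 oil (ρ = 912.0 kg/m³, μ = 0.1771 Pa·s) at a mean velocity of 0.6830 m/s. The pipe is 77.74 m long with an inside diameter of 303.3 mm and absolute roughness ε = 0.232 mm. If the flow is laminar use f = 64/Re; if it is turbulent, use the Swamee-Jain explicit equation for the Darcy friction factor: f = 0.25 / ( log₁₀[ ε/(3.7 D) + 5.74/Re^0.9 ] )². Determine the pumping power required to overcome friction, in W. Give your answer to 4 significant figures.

Reynolds number Re = ρVD/μ = 912 · 0.683 · 0.3033 / 0.177 = 1067.
Re < 2300 → laminar flow, so f = 64/Re = 64/1067 = 0.05999 (the turbulent correlation is not needed).
Darcy-Weisbach: ΔP = f(L/D)(ρV²/2) = 0.05999·(77.74/0.3033)·(912·0.683²/2) = 0.05999·256.3·212.7 = 3271 Pa.
Q = V·A = 0.683·0.07225 = 0.04935 m³/s.
Pumping power P = QΔP = 0.04935·3271 = 161.42 W = 161.4 W.

P ≈ 161.4 W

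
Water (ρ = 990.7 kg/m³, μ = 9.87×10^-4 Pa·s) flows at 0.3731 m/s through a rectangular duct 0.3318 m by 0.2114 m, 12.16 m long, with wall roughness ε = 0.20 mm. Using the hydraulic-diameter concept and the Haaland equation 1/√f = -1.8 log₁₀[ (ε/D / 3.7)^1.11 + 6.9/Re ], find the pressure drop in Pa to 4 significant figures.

ΔP ≈ 68.92 Pa

Hydraulic diameter D_h = 4A/P = 4·(0.3318·0.2114)/(2·(0.3318+0.2114)) = 0.2806/1.086 = 0.2583 m.
Re = ρVD_h/μ = 990.7·0.3731·0.2583/0.000987 = 9.672e+04.
ε/D_h = 0.0002/0.2583 = 0.000774; Haaland gives 1/√f = -1.8 log₁₀[8.24e-05+7.13e-05] = 6.864, so f = 0.02123.
ΔP = f(L/D_h)(ρV²/2) = 0.02123·12.16/0.2583·68.95 = 68.92 Pa.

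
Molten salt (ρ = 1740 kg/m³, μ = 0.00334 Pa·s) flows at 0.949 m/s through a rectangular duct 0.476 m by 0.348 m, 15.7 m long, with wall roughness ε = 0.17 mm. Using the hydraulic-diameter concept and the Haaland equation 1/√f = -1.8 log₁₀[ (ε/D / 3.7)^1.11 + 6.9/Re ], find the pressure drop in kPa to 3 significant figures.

ΔP ≈ 0.558 kPa

Hydraulic diameter D_h = 4A/P = 4·(0.476·0.348)/(2·(0.476+0.348)) = 0.6626/1.648 = 0.4021 m.
Re = ρVD_h/μ = 1740·0.949·0.4021/0.00334 = 1.988e+05.
ε/D_h = 0.00017/0.4021 = 0.000423; Haaland gives 1/√f = -1.8 log₁₀[4.21e-05+3.47e-05] = 7.406, so f = 0.01823.
ΔP = f(L/D_h)(ρV²/2) = 0.01823·15.7/0.4021·783.5 = 557.8 Pa.
ΔP = 0.558 kPa.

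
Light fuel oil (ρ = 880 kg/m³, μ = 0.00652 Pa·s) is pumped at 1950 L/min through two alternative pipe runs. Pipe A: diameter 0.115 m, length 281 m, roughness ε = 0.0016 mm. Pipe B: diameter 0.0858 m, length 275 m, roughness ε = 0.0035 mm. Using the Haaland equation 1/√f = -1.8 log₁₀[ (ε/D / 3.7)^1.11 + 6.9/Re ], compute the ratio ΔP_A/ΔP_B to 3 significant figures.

ΔP_A/ΔP_B ≈ 0.251

Pipe A: V = Q/A = 0.0325/0.01039 = 3.129 m/s; Re = 4.857e+04; ε/D = 1.39e-05; Haaland → f = 0.02088; ΔP_A = f(L/D)(ρV²/2) = 2.198e+05 Pa.
Pipe B: V = Q/A = 0.0325/0.005782 = 5.621 m/s; Re = 6.509e+04; ε/D = 4.08e-05; Haaland → f = 0.01966; ΔP_B = f(L/D)(ρV²/2) = 8.761e+05 Pa.
ΔP_A/ΔP_B = 2.198e+05/8.761e+05 = 0.251.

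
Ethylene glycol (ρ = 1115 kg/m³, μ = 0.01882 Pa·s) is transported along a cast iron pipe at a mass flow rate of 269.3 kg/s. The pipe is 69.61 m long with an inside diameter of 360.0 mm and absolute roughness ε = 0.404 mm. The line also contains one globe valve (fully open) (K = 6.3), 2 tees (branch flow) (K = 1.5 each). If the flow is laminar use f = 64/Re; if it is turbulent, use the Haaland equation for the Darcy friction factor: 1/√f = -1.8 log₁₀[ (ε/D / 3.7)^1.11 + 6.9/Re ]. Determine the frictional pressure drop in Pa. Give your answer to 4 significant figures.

A = πD²/4 = π(0.36)²/4 = 0.1018 m²; mean velocity V = ṁ/(ρA) = 269.3/(1115 · 0.1018) = 2.373 m/s.
Reynolds number Re = ρVD/μ = 1115 · 2.373 · 0.36 / 0.0188 = 5.061e+04.
Re > 4000 → turbulent. Relative roughness ε/D = 0.000404/0.36 = 0.00112. Haaland: 1/√f = -1.8 log₁₀[(0.00112/3.7)^1.11 + 6.9/5.061e+04] = -1.8 log₁₀[0.000124 + 0.000136] = 6.451, so f = 0.02403.
Total minor-loss coefficient ΣK = 1·6.3 + 2·1.5 = 9.3.
ΔP = [f·L/D + ΣK]·(ρV²/2) = [0.02403·69.61/0.36 + 9.3]·(1115·2.373²/2) = [4.647 + 9.3]·3139 = 4.378e+04 Pa.

ΔP ≈ 43780 Pa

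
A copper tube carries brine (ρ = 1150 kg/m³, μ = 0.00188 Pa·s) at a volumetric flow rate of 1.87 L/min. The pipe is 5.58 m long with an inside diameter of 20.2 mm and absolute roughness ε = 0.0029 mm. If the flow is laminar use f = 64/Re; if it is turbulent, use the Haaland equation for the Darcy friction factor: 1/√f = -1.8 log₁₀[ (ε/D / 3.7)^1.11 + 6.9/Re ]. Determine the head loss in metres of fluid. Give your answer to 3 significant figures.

h_f ≈ 0.00709 m

Q = 1.87 L/min = 1.87/60000 = 3.117e-05 m³/s.
Cross-sectional area A = πD²/4 = π(0.0202)²/4 = 0.0003205 m²; mean velocity V = Q/A = 3.117e-05/0.0003205 = 0.09725 m/s.
Reynolds number Re = ρVD/μ = 1150 · 0.09725 · 0.0202 / 0.00188 = 1202.
Re < 2300 → laminar flow, so f = 64/Re = 64/1202 = 0.05326 (the turbulent correlation is not needed).
Darcy-Weisbach: ΔP = f(L/D)(ρV²/2) = 0.05326·(5.58/0.0202)·(1150·0.09725²/2) = 0.05326·276.2·5.438 = 80.01 Pa.
Head loss h_f = ΔP/(ρg) = 80.01/(1150·9.81) = 0.00709 m.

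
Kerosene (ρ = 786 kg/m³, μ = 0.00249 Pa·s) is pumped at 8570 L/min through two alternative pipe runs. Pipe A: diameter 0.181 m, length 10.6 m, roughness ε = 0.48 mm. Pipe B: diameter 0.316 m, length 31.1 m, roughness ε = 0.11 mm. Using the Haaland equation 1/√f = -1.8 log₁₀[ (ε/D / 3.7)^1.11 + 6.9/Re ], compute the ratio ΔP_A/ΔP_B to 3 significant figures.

ΔP_A/ΔP_B ≈ 7.92

Pipe A: V = Q/A = 0.1428/0.02573 = 5.551 m/s; Re = 3.172e+05; ε/D = 0.00265; Haaland → f = 0.02575; ΔP_A = f(L/D)(ρV²/2) = 1.826e+04 Pa.
Pipe B: V = Q/A = 0.1428/0.07843 = 1.821 m/s; Re = 1.817e+05; ε/D = 0.000348; Haaland → f = 0.01798; ΔP_B = f(L/D)(ρV²/2) = 2307 Pa.
ΔP_A/ΔP_B = 1.826e+04/2307 = 7.92.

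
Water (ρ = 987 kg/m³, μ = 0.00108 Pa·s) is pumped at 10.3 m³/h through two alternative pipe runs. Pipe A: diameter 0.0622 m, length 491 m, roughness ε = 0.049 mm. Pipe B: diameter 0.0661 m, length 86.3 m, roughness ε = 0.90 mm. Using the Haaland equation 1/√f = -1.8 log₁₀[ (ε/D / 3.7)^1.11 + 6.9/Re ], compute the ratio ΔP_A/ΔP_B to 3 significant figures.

Pipe A: V = Q/A = 0.002861/0.003039 = 0.9416 m/s; Re = 5.352e+04; ε/D = 0.000788; Haaland → f = 0.02289; ΔP_A = f(L/D)(ρV²/2) = 7.907e+04 Pa.
Pipe B: V = Q/A = 0.002861/0.003432 = 0.8338 m/s; Re = 5.037e+04; ε/D = 0.0136; Haaland → f = 0.0432; ΔP_B = f(L/D)(ρV²/2) = 1.935e+04 Pa.
ΔP_A/ΔP_B = 7.907e+04/1.935e+04 = 4.09.

ΔP_A/ΔP_B ≈ 4.09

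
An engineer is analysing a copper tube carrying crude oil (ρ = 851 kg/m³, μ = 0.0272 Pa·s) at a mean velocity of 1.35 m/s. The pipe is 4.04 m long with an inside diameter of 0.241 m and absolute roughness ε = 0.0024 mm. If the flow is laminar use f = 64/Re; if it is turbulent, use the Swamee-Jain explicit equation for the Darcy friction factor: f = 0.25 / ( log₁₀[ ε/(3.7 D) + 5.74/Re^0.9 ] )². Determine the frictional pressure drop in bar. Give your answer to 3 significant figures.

ΔP ≈ 0.00401 bar

Reynolds number Re = ρVD/μ = 851 · 1.35 · 0.241 / 0.0272 = 1.018e+04.
Re > 4000 → turbulent. Relative roughness ε/D = 2.4e-06/0.241 = 9.96e-06. Swamee-Jain: f = 0.25/(log₁₀[9.96e-06/3.7 + 5.74/1.018e+04^0.9])² = 0.25/(log₁₀[2.69e-06 + 0.00142])² = 0.25/(-2.847)² = 0.03084.
Darcy-Weisbach: ΔP = f(L/D)(ρV²/2) = 0.03084·(4.04/0.241)·(851·1.35²/2) = 0.03084·16.76·775.5 = 400.9 Pa.
ΔP = 400.9 Pa = 0.00401 bar.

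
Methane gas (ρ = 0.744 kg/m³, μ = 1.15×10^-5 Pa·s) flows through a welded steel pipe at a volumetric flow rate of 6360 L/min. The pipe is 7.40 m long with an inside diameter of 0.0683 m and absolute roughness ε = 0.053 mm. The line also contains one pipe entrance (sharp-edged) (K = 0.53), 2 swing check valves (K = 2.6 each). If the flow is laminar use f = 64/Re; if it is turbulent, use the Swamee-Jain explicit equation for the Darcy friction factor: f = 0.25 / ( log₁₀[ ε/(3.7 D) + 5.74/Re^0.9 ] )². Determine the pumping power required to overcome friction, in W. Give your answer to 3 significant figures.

Q = 6360 L/min = 6360/60000 = 0.106 m³/s.
Cross-sectional area A = πD²/4 = π(0.0683)²/4 = 0.003664 m²; mean velocity V = Q/A = 0.106/0.003664 = 28.93 m/s.
Reynolds number Re = ρVD/μ = 0.744 · 28.93 · 0.0683 / 1.15e-05 = 1.278e+05.
Re > 4000 → turbulent. Relative roughness ε/D = 5.3e-05/0.0683 = 0.000776. Swamee-Jain: f = 0.25/(log₁₀[0.000776/3.7 + 5.74/1.278e+05^0.9])² = 0.25/(log₁₀[0.00021 + 0.000146])² = 0.25/(-3.449)² = 0.02101.
Total minor-loss coefficient ΣK = 1·0.53 + 2·2.6 = 5.73.
ΔP = [f·L/D + ΣK]·(ρV²/2) = [0.02101·7.4/0.0683 + 5.73]·(0.744·28.93²/2) = [2.276 + 5.73]·311.4 = 2493 Pa.
Pumping power P = QΔP = 0.106·2493 = 264.3 W = 264 W.

P ≈ 264 W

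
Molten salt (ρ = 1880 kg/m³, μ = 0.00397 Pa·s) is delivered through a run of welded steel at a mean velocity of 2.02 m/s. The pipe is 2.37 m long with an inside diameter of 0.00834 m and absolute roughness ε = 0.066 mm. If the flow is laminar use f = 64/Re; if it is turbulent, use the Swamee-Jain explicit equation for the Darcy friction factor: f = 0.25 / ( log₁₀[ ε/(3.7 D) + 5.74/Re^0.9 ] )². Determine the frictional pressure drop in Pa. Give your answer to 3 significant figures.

ΔP ≈ 47000 Pa

Reynolds number Re = ρVD/μ = 1880 · 2.02 · 0.00834 / 0.00397 = 7978.
Re > 4000 → turbulent. Relative roughness ε/D = 6.6e-05/0.00834 = 0.00791. Swamee-Jain: f = 0.25/(log₁₀[0.00791/3.7 + 5.74/7978^0.9])² = 0.25/(log₁₀[0.00214 + 0.00177])² = 0.25/(-2.408)² = 0.0431.
Darcy-Weisbach: ΔP = f(L/D)(ρV²/2) = 0.0431·(2.37/0.00834)·(1880·2.02²/2) = 0.0431·284.2·3836 = 4.698e+04 Pa.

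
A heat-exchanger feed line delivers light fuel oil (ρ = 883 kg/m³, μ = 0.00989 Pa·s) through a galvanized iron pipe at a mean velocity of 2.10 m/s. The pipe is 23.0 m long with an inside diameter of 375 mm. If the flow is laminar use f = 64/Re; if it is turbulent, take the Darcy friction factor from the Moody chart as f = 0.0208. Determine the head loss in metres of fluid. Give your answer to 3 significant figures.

h_f ≈ 0.287 m

Reynolds number Re = ρVD/μ = 883 · 2.1 · 0.375 / 0.00989 = 7.031e+04.
Re > 4000 → turbulent; use the Moody-chart value f = 0.0208.
Darcy-Weisbach: ΔP = f(L/D)(ρV²/2) = 0.0208·(23/0.375)·(883·2.1²/2) = 0.0208·61.33·1947 = 2484 Pa.
Head loss h_f = ΔP/(ρg) = 2484/(883·9.81) = 0.287 m.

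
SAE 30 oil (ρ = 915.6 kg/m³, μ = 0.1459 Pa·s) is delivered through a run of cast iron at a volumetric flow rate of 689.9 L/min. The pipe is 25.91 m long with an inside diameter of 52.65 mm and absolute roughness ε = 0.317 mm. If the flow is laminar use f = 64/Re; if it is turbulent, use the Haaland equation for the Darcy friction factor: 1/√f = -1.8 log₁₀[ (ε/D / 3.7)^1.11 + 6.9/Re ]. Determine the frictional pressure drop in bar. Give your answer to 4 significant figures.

Q = 689.9 L/min = 689.9/60000 = 0.0115 m³/s.
Cross-sectional area A = πD²/4 = π(0.05265)²/4 = 0.002177 m²; mean velocity V = Q/A = 0.0115/0.002177 = 5.281 m/s.
Reynolds number Re = ρVD/μ = 915.6 · 5.281 · 0.05265 / 0.146 = 1745.
Re < 2300 → laminar flow, so f = 64/Re = 64/1745 = 0.03668 (the turbulent correlation is not needed).
Darcy-Weisbach: ΔP = f(L/D)(ρV²/2) = 0.03668·(25.91/0.05265)·(915.6·5.281²/2) = 0.03668·492.1·1.277e+04 = 2.305e+05 Pa.
ΔP = 2.305e+05 Pa = 2.305 bar.

ΔP ≈ 2.305 bar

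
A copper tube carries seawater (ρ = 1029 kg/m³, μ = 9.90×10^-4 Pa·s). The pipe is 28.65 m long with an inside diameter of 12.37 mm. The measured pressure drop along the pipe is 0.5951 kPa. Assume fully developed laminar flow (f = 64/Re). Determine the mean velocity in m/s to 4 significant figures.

For laminar flow, f = 64/Re with Re = ρVD/μ, so Darcy-Weisbach reduces to ΔP = 32μLV/D². Solving for V: V = ΔP·D²/(32μL) = 595.1·(0.01237)²/(32·0.00099·28.65) = 0.1003 m/s.
Check: Re = ρVD/μ = 1029·0.1003·0.01237/0.00099 = 1290 < 2300, so the laminar assumption holds.

V ≈ 0.1003 m/s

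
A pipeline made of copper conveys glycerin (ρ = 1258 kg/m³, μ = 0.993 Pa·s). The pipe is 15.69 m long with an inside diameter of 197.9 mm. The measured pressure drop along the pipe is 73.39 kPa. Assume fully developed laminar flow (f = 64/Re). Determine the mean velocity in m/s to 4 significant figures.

V ≈ 5.765 m/s

For laminar flow, f = 64/Re with Re = ρVD/μ, so Darcy-Weisbach reduces to ΔP = 32μLV/D². Solving for V: V = ΔP·D²/(32μL) = 7.339e+04·(0.1979)²/(32·0.993·15.69) = 5.765 m/s.
Check: Re = ρVD/μ = 1258·5.765·0.1979/0.993 = 1445 < 2300, so the laminar assumption holds.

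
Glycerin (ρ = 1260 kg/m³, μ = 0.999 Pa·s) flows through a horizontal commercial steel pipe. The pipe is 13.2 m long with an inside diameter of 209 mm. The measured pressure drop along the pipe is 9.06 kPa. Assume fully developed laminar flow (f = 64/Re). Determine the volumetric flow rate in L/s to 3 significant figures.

Q ≈ 32.2 L/s

For laminar flow, f = 64/Re with Re = ρVD/μ, so Darcy-Weisbach reduces to ΔP = 32μLV/D². Solving for V: V = ΔP·D²/(32μL) = 9060·(0.209)²/(32·0.999·13.2) = 0.9378 m/s.
Check: Re = ρVD/μ = 1260·0.9378·0.209/0.999 = 247.2 < 2300, so the laminar assumption holds.
Q = V·A = 0.9378·(π/4·0.209²) = 0.03217 m³/s = 32.2 L/s.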